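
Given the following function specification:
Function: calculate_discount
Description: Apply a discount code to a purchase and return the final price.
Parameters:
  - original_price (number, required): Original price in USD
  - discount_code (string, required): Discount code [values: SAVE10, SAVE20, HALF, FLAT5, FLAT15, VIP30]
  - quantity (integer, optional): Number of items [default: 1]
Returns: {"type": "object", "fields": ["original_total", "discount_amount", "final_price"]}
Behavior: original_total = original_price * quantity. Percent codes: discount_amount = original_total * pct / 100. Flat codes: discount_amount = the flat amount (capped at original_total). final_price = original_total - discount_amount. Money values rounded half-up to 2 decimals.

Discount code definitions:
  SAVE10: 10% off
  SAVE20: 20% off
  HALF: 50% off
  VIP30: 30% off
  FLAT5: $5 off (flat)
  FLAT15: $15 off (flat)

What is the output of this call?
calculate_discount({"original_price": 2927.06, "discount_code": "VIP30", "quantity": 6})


original_total = 2927.06 * 6 = 17562.36
VIP30 = 30% off: discount_amount = 17562.36 * 30/100 = 5268.708 -> 5268.71
final_price = 17562.36 - 5268.71 = 12293.65
Output:
{"original_total": 17562.36, "discount_amount": 5268.71, "final_price": 12293.65}


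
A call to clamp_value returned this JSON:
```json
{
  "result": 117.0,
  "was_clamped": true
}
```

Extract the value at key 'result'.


117.0


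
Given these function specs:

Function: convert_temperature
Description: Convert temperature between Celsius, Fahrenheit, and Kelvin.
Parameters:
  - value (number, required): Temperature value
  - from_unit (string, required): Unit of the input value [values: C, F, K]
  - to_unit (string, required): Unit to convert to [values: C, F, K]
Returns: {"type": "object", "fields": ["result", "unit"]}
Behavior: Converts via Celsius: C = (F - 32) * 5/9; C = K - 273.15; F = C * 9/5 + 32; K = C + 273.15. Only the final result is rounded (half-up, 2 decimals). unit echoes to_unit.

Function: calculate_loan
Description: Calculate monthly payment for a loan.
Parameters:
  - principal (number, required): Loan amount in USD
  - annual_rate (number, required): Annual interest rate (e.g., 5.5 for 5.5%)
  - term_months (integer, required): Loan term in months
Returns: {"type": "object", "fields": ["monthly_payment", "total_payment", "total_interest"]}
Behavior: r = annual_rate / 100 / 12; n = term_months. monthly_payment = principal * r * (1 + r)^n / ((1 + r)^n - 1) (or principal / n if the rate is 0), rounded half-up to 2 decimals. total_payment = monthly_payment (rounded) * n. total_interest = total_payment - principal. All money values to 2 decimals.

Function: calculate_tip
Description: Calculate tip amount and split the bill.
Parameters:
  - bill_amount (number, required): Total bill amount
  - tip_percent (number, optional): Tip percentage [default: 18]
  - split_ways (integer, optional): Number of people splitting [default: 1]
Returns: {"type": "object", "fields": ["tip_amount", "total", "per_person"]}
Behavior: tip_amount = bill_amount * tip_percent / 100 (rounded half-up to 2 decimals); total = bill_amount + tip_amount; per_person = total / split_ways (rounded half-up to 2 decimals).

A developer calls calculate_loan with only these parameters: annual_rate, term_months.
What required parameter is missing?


Required parameters: principal, annual_rate, term_months
Provided: annual_rate, term_months
Missing: principal
principal


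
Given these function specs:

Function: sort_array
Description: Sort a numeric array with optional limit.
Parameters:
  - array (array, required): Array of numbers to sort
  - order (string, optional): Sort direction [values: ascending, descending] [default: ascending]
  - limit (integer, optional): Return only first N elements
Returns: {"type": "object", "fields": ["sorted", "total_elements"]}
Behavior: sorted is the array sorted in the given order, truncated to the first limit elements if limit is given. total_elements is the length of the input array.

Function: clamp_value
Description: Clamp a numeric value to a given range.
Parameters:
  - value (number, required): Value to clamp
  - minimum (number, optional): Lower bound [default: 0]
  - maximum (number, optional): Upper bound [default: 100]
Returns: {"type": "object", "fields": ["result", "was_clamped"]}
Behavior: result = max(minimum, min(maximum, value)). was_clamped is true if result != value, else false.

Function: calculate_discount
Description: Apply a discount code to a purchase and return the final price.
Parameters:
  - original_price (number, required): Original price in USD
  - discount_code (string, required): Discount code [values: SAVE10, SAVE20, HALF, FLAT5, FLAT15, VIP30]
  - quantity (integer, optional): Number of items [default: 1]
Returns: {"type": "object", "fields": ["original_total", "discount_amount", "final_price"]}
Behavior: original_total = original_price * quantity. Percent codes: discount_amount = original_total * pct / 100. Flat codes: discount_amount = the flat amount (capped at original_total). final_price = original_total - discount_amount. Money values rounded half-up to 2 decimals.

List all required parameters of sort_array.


Parameters of sort_array and their required/optional flag:
  array: required
  order: optional
  limit: optional
array


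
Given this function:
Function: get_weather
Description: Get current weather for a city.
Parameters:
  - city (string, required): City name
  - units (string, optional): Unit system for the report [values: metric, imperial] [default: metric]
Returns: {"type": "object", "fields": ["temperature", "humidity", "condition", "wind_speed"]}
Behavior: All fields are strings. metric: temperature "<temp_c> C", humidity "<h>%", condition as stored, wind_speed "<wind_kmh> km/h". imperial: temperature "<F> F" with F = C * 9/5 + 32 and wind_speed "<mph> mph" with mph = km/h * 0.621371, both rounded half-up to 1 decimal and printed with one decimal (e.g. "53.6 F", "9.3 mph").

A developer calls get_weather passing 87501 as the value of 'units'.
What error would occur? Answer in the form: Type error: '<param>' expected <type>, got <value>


Spec: 'units' is declared as string; 87501 is an integer.
Type error: 'units' expected string, got 87501


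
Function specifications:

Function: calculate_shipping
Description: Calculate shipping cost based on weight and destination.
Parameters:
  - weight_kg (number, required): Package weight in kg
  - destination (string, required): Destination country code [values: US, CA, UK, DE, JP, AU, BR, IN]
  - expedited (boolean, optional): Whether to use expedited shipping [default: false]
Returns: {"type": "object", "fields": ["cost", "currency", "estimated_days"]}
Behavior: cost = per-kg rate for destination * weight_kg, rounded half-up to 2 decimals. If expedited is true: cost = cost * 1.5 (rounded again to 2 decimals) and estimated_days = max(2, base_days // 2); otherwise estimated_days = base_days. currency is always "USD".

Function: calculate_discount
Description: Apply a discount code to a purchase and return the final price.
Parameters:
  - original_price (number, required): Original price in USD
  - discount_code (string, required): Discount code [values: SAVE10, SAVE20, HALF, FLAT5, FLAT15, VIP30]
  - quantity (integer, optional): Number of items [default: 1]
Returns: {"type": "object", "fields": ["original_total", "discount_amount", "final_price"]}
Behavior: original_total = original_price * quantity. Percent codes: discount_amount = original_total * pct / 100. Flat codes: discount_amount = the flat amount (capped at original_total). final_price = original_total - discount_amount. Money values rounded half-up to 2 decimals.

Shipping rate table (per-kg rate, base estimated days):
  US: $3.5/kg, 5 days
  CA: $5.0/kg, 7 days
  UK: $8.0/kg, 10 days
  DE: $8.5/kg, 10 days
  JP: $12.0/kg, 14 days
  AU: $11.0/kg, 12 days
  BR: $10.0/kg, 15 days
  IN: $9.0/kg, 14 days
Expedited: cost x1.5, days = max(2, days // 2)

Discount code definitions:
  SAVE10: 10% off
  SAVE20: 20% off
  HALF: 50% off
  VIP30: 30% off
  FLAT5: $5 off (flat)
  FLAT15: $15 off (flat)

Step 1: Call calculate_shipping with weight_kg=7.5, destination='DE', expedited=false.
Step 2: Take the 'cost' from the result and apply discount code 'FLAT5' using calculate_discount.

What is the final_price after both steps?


Step 1: calculate_shipping(weight_kg=7.5, destination=DE, expedited=false)
  Rate for DE: $8.5/kg, base 10 days
  cost = 8.5 * 7.5 = 63.75 -> 63.75
  expedited not set/false: estimated_days = 10
  -> cost = 63.75 USD
Step 2: calculate_discount(original_price=63.75, discount_code=FLAT5, quantity=1)
  original_total = 63.75 * 1 = 63.75
  FLAT5 = $5 flat: discount_amount = min(5.00, 63.75) = 5.00
  final_price = 63.75 - 5.00 = 58.75
  -> final_price = 58.75
$58.75


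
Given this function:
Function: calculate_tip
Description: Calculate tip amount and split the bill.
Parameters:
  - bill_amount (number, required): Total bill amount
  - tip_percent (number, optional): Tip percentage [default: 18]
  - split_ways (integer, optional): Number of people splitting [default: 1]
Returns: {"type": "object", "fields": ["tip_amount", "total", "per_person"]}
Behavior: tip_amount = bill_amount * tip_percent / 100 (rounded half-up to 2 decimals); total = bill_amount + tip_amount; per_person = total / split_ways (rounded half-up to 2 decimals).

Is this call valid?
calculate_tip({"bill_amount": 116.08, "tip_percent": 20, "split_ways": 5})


Checking all required parameters present and types match... All valid.
Valid


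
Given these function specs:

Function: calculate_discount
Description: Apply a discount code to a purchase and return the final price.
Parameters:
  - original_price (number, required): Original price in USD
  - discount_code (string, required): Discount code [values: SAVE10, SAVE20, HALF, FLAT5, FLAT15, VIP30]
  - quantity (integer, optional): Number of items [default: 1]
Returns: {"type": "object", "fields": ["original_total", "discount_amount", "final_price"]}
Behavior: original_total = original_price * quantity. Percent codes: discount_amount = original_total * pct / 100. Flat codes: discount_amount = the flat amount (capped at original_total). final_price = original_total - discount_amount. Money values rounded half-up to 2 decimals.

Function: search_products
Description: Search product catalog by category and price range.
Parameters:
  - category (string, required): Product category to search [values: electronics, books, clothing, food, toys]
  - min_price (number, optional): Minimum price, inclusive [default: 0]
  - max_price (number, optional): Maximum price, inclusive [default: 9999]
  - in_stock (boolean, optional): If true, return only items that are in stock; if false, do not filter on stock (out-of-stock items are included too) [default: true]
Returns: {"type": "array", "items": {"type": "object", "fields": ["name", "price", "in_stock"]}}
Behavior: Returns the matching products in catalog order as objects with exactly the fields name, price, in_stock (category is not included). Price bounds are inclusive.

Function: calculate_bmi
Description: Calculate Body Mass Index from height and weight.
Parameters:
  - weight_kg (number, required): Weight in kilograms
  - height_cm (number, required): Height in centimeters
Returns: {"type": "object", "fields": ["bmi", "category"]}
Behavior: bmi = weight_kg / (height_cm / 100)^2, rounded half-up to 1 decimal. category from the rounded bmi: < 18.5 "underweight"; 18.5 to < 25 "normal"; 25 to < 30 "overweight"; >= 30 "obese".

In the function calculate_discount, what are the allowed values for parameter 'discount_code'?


The calculate_discount spec declares:
  - discount_code (string, required): Discount code [values: SAVE10, SAVE20, HALF, FLAT5, FLAT15, VIP30]
Allowed values:
SAVE10, SAVE20, HALF, FLAT5, FLAT15, VIP30


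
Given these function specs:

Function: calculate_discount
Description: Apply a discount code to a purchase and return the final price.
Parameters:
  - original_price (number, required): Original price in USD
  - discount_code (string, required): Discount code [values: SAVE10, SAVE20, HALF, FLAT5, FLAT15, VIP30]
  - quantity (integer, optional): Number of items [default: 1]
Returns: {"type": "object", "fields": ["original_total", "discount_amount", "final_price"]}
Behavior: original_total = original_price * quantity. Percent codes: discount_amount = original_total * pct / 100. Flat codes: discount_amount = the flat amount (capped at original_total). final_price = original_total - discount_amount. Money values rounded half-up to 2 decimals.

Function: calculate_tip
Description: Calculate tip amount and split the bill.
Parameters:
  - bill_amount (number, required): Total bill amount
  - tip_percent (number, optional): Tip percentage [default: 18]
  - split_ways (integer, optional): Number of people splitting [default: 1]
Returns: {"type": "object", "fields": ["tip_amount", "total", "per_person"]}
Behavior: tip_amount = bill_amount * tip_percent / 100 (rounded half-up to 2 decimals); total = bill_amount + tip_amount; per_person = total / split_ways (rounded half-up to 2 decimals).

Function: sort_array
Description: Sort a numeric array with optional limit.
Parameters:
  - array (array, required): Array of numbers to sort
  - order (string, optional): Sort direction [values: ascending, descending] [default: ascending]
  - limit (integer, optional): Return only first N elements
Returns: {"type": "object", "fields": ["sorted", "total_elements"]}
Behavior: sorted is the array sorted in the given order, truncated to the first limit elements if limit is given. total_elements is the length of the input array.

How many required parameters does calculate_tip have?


Parameters of calculate_tip: bill_amount (required), tip_percent (optional), split_ways (optional)
Required count:
1


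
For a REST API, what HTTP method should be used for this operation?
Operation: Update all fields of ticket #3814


GET = read, POST = create, PUT = update/replace, DELETE = remove
This operation is an update/replace.
PUT


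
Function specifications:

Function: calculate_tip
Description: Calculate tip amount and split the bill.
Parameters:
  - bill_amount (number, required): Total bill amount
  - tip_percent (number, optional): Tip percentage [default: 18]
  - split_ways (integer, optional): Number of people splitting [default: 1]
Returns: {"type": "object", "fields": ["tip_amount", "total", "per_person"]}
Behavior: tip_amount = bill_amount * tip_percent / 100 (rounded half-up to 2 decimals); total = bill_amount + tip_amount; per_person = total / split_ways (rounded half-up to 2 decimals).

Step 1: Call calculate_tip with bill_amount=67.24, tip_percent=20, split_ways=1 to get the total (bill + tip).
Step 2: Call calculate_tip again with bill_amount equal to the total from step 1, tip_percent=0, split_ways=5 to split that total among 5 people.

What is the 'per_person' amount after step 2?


Step 1: calculate_tip(bill_amount=67.24, tip_percent=20, split_ways=1)
  tip_amount = 67.24 * 20/100 = 13.448 -> 13.45
  total = 67.24 + 13.45 = 80.69
  per_person = 80.69 / 1 = 80.69 -> 80.69
  -> total = 80.69
Step 2: calculate_tip(bill_amount=80.69, tip_percent=0, split_ways=5)
  tip_amount = 80.69 * 0/100 = 0 -> 0.00
  total = 80.69 + 0.00 = 80.69
  per_person = 80.69 / 5 = 16.138 -> 16.14
  -> per_person = 16.14
$16.14


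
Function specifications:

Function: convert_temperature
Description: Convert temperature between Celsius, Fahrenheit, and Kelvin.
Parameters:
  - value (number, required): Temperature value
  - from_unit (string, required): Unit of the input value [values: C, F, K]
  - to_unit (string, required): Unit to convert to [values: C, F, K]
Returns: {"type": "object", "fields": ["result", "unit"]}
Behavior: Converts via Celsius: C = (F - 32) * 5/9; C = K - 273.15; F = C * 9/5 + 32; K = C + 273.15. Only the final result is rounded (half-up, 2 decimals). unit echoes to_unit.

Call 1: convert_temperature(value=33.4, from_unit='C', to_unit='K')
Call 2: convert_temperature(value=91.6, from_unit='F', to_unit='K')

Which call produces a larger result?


Call 1:
  Input already in C: 33.4
  To K: 33.4 + 273.15 = 306.55
  Round to 2 decimals: 306.55
  -> 306.55 K
Call 2:
  To C: (91.6 - 32) * 5/9 = 33.111111
  To K: 33.111111 + 273.15 = 306.261111
  Round to 2 decimals: 306.26
  -> 306.26 K
Call 1 (306.55 K)


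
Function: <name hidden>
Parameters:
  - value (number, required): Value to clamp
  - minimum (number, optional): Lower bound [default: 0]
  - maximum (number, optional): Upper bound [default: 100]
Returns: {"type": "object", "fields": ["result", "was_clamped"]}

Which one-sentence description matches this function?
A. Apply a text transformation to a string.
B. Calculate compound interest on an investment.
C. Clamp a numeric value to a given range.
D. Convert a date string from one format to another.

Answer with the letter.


Parameters value, minimum, maximum and return ["result", "was_clamped"] fit: Clamp a numeric value to a given range.
C


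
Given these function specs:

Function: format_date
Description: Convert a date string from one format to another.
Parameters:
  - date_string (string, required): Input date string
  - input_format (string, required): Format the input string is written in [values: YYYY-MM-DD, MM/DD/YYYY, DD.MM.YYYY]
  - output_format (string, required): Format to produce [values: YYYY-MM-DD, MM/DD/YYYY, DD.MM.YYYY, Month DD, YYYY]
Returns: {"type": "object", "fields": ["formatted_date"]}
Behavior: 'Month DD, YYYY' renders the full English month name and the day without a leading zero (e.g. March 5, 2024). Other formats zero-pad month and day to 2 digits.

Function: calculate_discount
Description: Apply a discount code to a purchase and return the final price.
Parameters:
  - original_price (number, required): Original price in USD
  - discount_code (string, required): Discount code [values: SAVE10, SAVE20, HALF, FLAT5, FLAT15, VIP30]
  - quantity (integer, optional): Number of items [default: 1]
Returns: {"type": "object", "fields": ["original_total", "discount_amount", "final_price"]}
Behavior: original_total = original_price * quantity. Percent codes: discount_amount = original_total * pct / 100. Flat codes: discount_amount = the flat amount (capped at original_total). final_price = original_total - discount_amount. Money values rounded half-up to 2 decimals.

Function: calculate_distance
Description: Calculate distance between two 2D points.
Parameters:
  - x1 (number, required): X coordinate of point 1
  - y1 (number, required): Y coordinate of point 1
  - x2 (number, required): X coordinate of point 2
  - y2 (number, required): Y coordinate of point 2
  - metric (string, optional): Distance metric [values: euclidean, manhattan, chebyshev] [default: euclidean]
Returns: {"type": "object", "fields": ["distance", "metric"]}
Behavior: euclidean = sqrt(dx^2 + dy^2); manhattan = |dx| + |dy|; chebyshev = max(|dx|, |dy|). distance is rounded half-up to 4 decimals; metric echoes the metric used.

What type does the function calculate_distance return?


The calculate_distance spec declares Returns: {"type": "object", "fields": ["distance", "metric"]}
Type:
object


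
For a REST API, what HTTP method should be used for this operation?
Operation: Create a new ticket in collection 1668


GET = read, POST = create, PUT = update/replace, DELETE = remove
This operation is a create.
POST


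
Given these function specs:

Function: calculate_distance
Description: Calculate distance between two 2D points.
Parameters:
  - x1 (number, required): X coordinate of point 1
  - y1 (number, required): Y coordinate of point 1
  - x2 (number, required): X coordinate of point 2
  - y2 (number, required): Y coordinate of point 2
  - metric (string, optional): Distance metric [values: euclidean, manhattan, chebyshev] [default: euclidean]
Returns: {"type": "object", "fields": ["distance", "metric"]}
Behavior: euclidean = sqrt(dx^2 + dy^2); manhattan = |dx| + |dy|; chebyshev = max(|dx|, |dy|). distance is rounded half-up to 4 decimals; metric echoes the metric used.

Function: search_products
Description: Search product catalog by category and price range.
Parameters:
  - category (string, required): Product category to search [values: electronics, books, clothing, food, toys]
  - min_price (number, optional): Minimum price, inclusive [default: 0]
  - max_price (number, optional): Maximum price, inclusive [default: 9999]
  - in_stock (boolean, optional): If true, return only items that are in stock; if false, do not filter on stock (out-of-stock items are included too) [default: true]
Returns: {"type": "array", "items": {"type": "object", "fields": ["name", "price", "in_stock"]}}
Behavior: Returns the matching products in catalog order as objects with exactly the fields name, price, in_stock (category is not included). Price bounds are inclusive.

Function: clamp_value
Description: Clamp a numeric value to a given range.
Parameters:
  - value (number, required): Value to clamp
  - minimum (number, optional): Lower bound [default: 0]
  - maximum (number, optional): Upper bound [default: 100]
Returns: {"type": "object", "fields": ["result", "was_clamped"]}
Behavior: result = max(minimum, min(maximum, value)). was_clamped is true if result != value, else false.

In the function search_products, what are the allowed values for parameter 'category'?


The search_products spec declares:
  - category (string, required): Product category to search [values: electronics, books, clothing, food, toys]
Allowed values:
electronics, books, clothing, food, toys


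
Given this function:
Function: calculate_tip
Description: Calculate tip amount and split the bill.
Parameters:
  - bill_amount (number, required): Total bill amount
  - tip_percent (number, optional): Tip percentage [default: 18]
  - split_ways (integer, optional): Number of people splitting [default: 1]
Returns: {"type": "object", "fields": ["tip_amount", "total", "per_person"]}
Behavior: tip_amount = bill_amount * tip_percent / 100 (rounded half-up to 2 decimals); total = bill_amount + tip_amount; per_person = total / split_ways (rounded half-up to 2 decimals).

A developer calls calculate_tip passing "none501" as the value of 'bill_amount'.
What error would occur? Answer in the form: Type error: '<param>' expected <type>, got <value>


Spec: 'bill_amount' is declared as number; "none501" is a string.
Type error: 'bill_amount' expected number, got "none501"


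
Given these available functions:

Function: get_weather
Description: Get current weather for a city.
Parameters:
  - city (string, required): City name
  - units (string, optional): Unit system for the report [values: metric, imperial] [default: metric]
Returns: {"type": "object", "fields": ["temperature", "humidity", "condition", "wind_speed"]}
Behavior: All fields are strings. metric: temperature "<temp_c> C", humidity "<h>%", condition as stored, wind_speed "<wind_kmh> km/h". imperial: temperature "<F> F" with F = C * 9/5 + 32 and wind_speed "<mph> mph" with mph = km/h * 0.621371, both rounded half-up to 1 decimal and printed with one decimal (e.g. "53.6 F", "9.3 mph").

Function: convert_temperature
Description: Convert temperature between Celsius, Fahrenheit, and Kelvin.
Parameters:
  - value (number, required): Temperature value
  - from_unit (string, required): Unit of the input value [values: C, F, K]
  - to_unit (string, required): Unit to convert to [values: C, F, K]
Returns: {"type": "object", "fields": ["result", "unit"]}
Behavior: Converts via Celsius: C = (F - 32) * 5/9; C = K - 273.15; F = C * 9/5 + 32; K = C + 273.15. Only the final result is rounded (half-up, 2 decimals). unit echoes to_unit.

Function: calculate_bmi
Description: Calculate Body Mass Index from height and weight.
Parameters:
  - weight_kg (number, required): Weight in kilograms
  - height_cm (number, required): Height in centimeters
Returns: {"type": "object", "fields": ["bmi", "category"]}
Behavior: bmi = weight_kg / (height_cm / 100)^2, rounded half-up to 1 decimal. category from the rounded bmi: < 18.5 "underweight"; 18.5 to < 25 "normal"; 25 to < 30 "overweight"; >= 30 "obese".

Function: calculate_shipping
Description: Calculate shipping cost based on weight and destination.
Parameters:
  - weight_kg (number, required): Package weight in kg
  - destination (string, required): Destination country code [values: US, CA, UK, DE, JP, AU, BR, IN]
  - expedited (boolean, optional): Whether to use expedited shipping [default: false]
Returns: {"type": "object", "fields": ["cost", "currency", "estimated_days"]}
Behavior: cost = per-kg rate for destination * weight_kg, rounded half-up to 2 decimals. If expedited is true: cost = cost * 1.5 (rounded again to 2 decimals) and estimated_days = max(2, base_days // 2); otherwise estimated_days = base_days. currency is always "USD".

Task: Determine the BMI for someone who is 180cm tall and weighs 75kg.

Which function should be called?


The task needs a function whose description is: Calculate Body Mass Index from height and weight.
calculate_bmi


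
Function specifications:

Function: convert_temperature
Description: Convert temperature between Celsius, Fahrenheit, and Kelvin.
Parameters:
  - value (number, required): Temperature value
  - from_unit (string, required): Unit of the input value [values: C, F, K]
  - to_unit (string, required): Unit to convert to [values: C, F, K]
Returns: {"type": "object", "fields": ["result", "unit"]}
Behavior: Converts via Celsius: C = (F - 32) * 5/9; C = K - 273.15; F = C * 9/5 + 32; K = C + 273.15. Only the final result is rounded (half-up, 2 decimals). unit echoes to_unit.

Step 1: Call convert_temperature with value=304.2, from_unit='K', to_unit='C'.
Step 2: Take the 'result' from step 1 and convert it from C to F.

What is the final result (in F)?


Step 1: convert_temperature(value=304.2, from_unit=K, to_unit=C)
  To C: 304.2 - 273.15 = 31.05
  Target is C: 31.05
  Round to 2 decimals: 31.05
  -> result = 31.05 C
Step 2: convert_temperature(value=31.05, from_unit=C, to_unit=F)
  Input already in C: 31.05
  To F: 31.05 * 9/5 + 32 = 87.89
  Round to 2 decimals: 87.89
  -> result = 87.89 F
87.89 F


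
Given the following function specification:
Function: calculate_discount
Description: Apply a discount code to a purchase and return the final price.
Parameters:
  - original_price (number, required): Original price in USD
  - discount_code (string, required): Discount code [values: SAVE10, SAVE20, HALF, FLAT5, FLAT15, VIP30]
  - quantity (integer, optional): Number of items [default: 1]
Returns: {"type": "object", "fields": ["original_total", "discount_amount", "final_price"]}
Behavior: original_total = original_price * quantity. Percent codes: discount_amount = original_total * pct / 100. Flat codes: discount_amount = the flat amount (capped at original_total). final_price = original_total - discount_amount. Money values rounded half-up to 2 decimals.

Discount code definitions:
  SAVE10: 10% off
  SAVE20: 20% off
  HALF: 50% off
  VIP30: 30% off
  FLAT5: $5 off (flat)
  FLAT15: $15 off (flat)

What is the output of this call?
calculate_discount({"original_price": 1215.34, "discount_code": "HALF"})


Defaults applied: quantity=1
original_total = 1215.34 * 1 = 1215.34
HALF = 50% off: discount_amount = 1215.34 * 50/100 = 607.67 -> 607.67
final_price = 1215.34 - 607.67 = 607.67
Output:
{"original_total": 1215.34, "discount_amount": 607.67, "final_price": 607.67}


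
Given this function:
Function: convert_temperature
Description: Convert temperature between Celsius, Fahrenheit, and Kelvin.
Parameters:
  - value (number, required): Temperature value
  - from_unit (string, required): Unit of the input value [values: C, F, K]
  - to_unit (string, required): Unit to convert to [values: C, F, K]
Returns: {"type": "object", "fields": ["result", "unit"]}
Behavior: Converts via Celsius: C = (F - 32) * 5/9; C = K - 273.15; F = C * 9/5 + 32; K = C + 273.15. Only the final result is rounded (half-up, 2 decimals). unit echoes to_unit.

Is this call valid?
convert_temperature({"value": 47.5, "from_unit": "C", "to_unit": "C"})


Checking all required parameters present and types match... All valid.
Valid


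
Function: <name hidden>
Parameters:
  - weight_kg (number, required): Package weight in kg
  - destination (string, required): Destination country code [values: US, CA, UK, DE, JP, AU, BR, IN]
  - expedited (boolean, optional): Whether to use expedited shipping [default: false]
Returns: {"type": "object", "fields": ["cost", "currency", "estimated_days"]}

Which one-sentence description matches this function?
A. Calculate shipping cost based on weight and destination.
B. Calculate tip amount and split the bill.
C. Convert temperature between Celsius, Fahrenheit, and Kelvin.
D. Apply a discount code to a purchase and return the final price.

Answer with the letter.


Parameters weight_kg, destination, expedited and return ["cost", "currency", "estimated_days"] fit: Calculate shipping cost based on weight and destination.
A


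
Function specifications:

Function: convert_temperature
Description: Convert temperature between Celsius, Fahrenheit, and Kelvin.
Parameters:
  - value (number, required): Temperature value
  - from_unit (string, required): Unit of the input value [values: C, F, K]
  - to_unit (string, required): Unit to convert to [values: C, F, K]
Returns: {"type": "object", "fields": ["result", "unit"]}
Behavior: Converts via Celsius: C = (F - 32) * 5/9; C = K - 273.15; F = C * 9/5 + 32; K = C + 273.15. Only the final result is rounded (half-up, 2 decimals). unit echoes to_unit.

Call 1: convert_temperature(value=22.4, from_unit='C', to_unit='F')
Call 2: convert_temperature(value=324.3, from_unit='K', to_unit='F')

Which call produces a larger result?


Call 1:
  Input already in C: 22.4
  To F: 22.4 * 9/5 + 32 = 72.32
  Round to 2 decimals: 72.32
  -> 72.32 F
Call 2:
  To C: 324.3 - 273.15 = 51.15
  To F: 51.15 * 9/5 + 32 = 124.07
  Round to 2 decimals: 124.07
  -> 124.07 F
Call 2 (124.07 F)


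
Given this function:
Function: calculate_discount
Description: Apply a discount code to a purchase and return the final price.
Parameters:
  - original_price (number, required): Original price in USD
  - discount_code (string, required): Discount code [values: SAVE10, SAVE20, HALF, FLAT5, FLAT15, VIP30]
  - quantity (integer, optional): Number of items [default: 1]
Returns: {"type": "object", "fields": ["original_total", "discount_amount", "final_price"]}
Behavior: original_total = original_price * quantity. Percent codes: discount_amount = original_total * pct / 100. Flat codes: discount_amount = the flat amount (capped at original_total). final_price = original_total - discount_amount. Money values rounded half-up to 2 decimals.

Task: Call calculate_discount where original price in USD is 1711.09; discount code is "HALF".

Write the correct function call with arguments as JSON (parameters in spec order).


Mapping each described value to its parameter name:
  'Original price in USD' -> original_price = 1711.09
  'Discount code' -> discount_code = "HALF"
calculate_discount({"original_price": 1711.09, "discount_code": "HALF"})


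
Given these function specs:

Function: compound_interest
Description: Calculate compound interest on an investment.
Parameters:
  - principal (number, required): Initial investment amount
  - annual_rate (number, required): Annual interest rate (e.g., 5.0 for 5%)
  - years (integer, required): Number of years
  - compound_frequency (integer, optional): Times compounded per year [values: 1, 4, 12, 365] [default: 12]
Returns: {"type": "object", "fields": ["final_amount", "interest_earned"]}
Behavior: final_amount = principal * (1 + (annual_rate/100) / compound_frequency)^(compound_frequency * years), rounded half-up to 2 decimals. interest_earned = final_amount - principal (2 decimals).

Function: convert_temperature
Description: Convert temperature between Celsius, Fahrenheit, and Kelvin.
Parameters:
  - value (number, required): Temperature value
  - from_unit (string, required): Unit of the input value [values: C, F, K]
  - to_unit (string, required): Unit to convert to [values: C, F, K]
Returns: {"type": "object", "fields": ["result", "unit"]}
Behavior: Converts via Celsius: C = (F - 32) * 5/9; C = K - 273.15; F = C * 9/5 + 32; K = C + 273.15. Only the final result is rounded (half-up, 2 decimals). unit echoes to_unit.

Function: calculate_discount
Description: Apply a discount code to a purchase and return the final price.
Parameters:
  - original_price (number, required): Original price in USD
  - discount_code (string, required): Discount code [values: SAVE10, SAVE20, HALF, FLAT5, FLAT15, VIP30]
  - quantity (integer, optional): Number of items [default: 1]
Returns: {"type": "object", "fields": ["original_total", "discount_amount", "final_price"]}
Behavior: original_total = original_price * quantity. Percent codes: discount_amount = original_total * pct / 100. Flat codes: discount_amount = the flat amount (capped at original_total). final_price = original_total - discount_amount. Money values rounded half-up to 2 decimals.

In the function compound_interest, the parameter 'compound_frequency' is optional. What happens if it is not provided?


The compound_interest spec declares:
  - compound_frequency (integer, optional): Times compounded per year [values: 1, 4, 12, 365] [default: 12]
It defaults to 12


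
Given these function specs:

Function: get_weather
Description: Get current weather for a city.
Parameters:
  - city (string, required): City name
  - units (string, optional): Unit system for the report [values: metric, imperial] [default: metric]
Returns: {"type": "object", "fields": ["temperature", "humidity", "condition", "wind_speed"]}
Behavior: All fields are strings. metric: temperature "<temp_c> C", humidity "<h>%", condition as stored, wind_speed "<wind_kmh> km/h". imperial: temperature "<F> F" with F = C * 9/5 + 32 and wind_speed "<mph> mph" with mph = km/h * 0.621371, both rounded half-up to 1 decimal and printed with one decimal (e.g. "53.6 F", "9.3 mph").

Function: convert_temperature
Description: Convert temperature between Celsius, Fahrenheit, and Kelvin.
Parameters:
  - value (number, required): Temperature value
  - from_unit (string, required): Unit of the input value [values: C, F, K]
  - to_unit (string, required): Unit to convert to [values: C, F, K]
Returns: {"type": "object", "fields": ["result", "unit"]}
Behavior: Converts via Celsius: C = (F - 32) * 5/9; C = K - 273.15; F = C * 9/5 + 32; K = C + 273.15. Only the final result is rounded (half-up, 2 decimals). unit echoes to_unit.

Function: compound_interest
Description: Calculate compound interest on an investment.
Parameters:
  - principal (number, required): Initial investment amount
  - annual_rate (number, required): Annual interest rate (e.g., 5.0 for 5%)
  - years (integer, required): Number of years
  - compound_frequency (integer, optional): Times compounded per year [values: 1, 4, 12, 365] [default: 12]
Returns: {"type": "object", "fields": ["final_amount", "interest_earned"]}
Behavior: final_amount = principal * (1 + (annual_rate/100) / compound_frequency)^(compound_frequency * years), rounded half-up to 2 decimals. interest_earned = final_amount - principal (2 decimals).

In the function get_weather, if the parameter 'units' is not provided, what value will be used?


The get_weather spec declares:
  - units (string, optional): Unit system for the report [values: metric, imperial] [default: metric]
Default:
metric


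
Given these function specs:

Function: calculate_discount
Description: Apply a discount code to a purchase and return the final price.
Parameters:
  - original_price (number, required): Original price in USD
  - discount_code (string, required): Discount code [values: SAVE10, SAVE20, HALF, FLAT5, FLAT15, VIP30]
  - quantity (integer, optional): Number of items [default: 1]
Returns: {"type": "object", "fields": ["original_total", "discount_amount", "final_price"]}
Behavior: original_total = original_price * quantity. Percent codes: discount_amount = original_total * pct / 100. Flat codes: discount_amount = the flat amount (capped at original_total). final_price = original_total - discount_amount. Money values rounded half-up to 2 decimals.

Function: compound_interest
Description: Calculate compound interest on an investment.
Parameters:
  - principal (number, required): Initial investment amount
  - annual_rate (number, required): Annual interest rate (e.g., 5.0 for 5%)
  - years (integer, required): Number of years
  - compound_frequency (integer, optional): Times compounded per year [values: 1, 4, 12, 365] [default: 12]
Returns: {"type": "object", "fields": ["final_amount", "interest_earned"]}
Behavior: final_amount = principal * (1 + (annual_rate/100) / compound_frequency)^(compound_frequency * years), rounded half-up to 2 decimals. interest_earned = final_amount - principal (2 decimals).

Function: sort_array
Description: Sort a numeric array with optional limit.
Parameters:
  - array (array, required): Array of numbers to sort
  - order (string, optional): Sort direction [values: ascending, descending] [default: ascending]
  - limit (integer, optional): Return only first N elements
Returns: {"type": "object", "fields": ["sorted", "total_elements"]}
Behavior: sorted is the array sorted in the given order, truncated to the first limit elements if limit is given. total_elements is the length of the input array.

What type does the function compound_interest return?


The compound_interest spec declares Returns: {"type": "object", "fields": ["final_amount", "interest_earned"]}
Type:
object


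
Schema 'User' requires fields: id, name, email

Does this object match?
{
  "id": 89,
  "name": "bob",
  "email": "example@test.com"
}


Checking required fields... All present.
Valid - all required fields present


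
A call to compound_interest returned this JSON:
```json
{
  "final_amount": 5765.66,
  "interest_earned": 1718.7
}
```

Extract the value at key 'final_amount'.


5765.66


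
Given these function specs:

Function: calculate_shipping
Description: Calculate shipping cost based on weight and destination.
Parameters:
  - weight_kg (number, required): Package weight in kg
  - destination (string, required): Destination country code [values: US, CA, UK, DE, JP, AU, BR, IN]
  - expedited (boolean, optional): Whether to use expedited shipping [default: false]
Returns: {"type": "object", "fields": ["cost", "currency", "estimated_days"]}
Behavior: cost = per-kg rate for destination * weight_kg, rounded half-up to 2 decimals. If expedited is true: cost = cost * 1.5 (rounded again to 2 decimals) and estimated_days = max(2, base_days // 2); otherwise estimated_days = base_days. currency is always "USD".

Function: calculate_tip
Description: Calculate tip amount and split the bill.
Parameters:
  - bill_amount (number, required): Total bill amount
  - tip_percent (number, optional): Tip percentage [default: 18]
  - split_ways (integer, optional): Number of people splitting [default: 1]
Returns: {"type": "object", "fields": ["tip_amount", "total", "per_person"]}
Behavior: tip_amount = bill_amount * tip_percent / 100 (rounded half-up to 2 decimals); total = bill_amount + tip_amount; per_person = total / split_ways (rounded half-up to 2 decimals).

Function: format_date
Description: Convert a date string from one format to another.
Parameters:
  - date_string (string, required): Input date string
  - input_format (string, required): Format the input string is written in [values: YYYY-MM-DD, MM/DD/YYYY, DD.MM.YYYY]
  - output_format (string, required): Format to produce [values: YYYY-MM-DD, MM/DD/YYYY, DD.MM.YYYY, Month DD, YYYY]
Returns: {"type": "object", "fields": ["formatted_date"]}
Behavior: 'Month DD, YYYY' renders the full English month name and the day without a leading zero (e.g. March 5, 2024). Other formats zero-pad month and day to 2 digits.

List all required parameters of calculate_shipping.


Parameters of calculate_shipping and their required/optional flag:
  weight_kg: required
  destination: required
  expedited: optional
destination, weight_kg


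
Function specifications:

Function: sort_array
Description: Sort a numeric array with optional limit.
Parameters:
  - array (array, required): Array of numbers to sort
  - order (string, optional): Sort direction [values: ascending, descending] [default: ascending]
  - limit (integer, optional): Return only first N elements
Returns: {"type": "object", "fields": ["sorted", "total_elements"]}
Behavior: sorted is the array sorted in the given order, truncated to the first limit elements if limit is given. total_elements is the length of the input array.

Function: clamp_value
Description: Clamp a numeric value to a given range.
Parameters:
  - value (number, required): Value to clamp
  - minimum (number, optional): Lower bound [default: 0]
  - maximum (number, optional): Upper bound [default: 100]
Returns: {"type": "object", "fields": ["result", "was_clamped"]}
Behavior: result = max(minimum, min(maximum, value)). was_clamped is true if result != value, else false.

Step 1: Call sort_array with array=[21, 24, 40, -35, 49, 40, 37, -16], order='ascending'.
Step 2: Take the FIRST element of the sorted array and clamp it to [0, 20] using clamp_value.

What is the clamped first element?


Step 1: sort_array(order=ascending)
  sorted: [-35, -16, 21, 24, 37, 40, 40, 49]
  -> first element = -35
Step 2: clamp_value(value=-35, minimum=0, maximum=20)
  result = max(0, min(20, -35)) = max(0, -35) = 0
  was_clamped = (0 != -35) = true
  -> result = 0
0
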